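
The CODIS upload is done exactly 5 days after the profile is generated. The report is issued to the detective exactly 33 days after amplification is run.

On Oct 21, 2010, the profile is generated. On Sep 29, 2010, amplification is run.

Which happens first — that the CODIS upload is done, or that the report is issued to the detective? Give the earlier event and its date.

The CODIS upload is done — Oct 26, 2010

The profile is generated: Oct 21, 2010.
The CODIS upload is done: Oct 21, 2010 + 5 days = Oct 26, 2010.
Amplification is run: Sep 29, 2010.
The report is issued to the detective: Sep 29, 2010 + 33 days = Nov 1, 2010.
Comparing: the CODIS upload is done on Oct 26, 2010 vs the report is issued to the detective on Nov 1, 2010. Earlier: the CODIS upload is done.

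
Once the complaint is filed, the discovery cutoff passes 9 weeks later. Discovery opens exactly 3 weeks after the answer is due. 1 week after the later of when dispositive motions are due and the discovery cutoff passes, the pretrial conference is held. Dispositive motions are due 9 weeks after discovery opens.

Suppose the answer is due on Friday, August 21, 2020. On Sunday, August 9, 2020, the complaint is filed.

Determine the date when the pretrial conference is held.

Friday, November 20, 2020

The answer is due: Aug 21, 2020.
Discovery opens: Aug 21, 2020 + 3 weeks = Sep 11, 2020.
Dispositive motions are due: Sep 11, 2020 + 9 weeks = Nov 13, 2020.
The complaint is filed: Aug 9, 2020.
The discovery cutoff passes: Aug 9, 2020 + 9 weeks = Oct 11, 2020.
Both prerequisites met — dispositive motions are due (Nov 13, 2020), the discovery cutoff passes (Oct 11, 2020); the later is Nov 13, 2020.
The pretrial conference is held: Nov 13, 2020 + 1 week = Nov 20, 2020.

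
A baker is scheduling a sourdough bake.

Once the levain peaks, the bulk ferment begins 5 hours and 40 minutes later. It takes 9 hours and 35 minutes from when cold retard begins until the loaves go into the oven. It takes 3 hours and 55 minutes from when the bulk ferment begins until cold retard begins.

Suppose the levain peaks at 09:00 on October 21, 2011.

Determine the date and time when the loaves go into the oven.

The levain peaks: 09:00 Oct 21, 2011.
The bulk ferment begins: 09:00 Oct 21, 2011 + 5h40m = 14:40 Oct 21, 2011.
Cold retard begins: 14:40 Oct 21, 2011 + 3h55m = 18:35 Oct 21, 2011.
The loaves go into the oven: 18:35 Oct 21, 2011 + 9h35m = 04:10 Oct 22, 2011.

04:10 on October 22, 2011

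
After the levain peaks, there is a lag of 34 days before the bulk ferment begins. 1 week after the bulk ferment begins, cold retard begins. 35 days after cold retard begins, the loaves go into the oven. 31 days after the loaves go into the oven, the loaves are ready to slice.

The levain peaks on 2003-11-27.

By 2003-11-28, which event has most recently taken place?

The levain peaks: Nov 27, 2003.
The bulk ferment begins: Nov 27, 2003 + 34 days = Dec 31, 2003.
Cold retard begins: Dec 31, 2003 + 1 week = Jan 7, 2004.
The loaves go into the oven: Jan 7, 2004 + 35 days = Feb 11, 2004.
The loaves are ready to slice: Feb 11, 2004 + 31 days = Mar 13, 2004.
Nov 28, 2003 falls between when the levain peaks (Nov 27, 2003) and when the bulk ferment begins (Dec 31, 2003).

The levain peaks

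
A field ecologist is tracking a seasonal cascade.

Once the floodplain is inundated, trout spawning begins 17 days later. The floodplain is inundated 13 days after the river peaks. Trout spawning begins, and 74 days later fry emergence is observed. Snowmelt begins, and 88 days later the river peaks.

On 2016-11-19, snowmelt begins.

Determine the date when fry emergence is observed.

Snowmelt begins: Nov 19, 2016.
The river peaks: Nov 19, 2016 + 88 days = Feb 15, 2017.
The floodplain is inundated: Feb 15, 2017 + 13 days = Feb 28, 2017.
Trout spawning begins: Feb 28, 2017 + 17 days = Mar 17, 2017.
Fry emergence is observed: Mar 17, 2017 + 74 days = May 30, 2017.

2017-05-30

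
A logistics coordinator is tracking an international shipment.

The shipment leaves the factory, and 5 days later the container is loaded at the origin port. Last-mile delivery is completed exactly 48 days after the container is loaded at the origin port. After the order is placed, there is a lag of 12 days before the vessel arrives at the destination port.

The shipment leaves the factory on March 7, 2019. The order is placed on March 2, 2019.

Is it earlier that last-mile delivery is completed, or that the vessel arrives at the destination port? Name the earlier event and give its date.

The shipment leaves the factory: Mar 7, 2019.
The container is loaded at the origin port: Mar 7, 2019 + 5 days = Mar 12, 2019.
Last-mile delivery is completed: Mar 12, 2019 + 48 days = Apr 29, 2019.
The order is placed: Mar 2, 2019.
The vessel arrives at the destination port: Mar 2, 2019 + 12 days = Mar 14, 2019.
Comparing: last-mile delivery is completed on Apr 29, 2019 vs the vessel arrives at the destination port on Mar 14, 2019. Earlier: the vessel arrives at the destination port.

The vessel arrives at the destination port — March 14, 2019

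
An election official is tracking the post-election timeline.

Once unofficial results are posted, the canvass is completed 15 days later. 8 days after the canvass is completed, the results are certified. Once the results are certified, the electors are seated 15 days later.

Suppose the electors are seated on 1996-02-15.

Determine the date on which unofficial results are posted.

The electors are seated: Feb 15, 1996.
The results are certified: Feb 15, 1996 − 15 days = Jan 31, 1996.
The canvass is completed: Jan 31, 1996 − 8 days = Jan 23, 1996.
Unofficial results are posted: Jan 23, 1996 − 15 days = Jan 8, 1996.

1996-01-08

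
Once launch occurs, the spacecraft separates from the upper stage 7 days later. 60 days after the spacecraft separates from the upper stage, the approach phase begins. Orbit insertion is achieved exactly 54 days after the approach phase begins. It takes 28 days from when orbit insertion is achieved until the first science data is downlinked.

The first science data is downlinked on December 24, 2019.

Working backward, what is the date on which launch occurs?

July 28, 2019

The first science data is downlinked: Dec 24, 2019.
Orbit insertion is achieved: Dec 24, 2019 − 28 days = Nov 26, 2019.
The approach phase begins: Nov 26, 2019 − 54 days = Oct 3, 2019.
The spacecraft separates from the upper stage: Oct 3, 2019 − 60 days = Aug 4, 2019.
Launch occurs: Aug 4, 2019 − 7 days = Jul 28, 2019.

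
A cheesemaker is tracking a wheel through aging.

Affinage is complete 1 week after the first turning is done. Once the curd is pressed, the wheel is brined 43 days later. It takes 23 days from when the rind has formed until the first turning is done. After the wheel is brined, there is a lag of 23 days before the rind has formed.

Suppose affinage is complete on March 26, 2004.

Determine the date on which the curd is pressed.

Affinage is complete: Mar 26, 2004.
The first turning is done: Mar 26, 2004 − 1 week = Mar 19, 2004.
The rind has formed: Mar 19, 2004 − 23 days = Feb 25, 2004.
The wheel is brined: Feb 25, 2004 − 23 days = Feb 2, 2004.
The curd is pressed: Feb 2, 2004 − 43 days = Dec 21, 2003.

December 21, 2003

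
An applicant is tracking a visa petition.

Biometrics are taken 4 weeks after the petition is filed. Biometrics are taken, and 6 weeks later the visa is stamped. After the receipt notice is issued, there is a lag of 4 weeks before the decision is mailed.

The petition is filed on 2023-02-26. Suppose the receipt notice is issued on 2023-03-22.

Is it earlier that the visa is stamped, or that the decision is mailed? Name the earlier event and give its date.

The petition is filed: Feb 26, 2023.
Biometrics are taken: Feb 26, 2023 + 4 weeks = Mar 26, 2023.
The visa is stamped: Mar 26, 2023 + 6 weeks = May 7, 2023.
The receipt notice is issued: Mar 22, 2023.
The decision is mailed: Mar 22, 2023 + 4 weeks = Apr 19, 2023.
Comparing: the visa is stamped on May 7, 2023 vs the decision is mailed on Apr 19, 2023. Earlier: the decision is mailed.

The decision is mailed — 2023-04-19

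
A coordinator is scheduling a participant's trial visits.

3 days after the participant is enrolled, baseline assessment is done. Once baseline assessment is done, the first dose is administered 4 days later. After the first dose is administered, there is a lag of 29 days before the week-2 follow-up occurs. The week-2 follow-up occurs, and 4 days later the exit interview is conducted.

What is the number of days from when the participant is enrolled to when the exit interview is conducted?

40 days

Causal path: the participant is enrolled → baseline assessment is done → the first dose is administered → the week-2 follow-up occurs → the exit interview is conducted.
Total delay along the path: 3 + 4 + 29 + 4 = 40 days.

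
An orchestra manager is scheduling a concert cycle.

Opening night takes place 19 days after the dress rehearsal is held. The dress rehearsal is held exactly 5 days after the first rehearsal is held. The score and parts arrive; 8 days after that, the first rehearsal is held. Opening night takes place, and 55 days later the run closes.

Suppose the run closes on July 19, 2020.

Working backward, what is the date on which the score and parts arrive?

The run closes: Jul 19, 2020.
Opening night takes place: Jul 19, 2020 − 55 days = May 25, 2020.
The dress rehearsal is held: May 25, 2020 − 19 days = May 6, 2020.
The first rehearsal is held: May 6, 2020 − 5 days = May 1, 2020.
The score and parts arrive: May 1, 2020 − 8 days = Apr 23, 2020.

April 23, 2020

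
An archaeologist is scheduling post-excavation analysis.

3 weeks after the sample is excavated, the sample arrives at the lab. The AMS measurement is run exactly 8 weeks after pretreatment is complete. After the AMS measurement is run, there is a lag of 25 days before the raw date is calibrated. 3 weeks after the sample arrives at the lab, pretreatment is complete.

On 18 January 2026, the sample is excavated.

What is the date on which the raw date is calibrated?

The sample is excavated: Jan 18, 2026.
The sample arrives at the lab: Jan 18, 2026 + 3 weeks = Feb 8, 2026.
Pretreatment is complete: Feb 8, 2026 + 3 weeks = Mar 1, 2026.
The AMS measurement is run: Mar 1, 2026 + 8 weeks = Apr 26, 2026.
The raw date is calibrated: Apr 26, 2026 + 25 days = May 21, 2026.

21 May 2026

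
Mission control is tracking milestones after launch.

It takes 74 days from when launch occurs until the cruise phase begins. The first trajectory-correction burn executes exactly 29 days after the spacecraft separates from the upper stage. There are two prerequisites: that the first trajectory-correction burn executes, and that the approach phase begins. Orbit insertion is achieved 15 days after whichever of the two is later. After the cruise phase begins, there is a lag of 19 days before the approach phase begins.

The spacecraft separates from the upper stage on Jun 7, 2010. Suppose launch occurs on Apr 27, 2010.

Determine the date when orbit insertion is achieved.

The spacecraft separates from the upper stage: Jun 7, 2010.
The first trajectory-correction burn executes: Jun 7, 2010 + 29 days = Jul 6, 2010.
Launch occurs: Apr 27, 2010.
The cruise phase begins: Apr 27, 2010 + 74 days = Jul 10, 2010.
The approach phase begins: Jul 10, 2010 + 19 days = Jul 29, 2010.
Both prerequisites met — the first trajectory-correction burn executes (Jul 6, 2010), the approach phase begins (Jul 29, 2010); the later is Jul 29, 2010.
Orbit insertion is achieved: Jul 29, 2010 + 15 days = Aug 13, 2010.

Aug 13, 2010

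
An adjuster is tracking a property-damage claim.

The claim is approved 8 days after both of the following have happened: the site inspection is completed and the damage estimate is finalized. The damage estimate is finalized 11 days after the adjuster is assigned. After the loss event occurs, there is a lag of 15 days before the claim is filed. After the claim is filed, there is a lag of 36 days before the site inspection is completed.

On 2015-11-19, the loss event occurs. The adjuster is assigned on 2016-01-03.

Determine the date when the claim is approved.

The loss event occurs: Nov 19, 2015.
The claim is filed: Nov 19, 2015 + 15 days = Dec 4, 2015.
The site inspection is completed: Dec 4, 2015 + 36 days = Jan 9, 2016.
The adjuster is assigned: Jan 3, 2016.
The damage estimate is finalized: Jan 3, 2016 + 11 days = Jan 14, 2016.
Both prerequisites met — the site inspection is completed (Jan 9, 2016), the damage estimate is finalized (Jan 14, 2016); the later is Jan 14, 2016.
The claim is approved: Jan 14, 2016 + 8 days = Jan 22, 2016.

2016-01-22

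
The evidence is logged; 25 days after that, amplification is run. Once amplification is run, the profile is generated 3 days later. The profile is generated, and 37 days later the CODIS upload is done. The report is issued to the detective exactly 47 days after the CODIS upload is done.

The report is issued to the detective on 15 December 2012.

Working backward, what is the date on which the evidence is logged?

The report is issued to the detective: Dec 15, 2012.
The CODIS upload is done: Dec 15, 2012 − 47 days = Oct 29, 2012.
The profile is generated: Oct 29, 2012 − 37 days = Sep 22, 2012.
Amplification is run: Sep 22, 2012 − 3 days = Sep 19, 2012.
The evidence is logged: Sep 19, 2012 − 25 days = Aug 25, 2012.

25 August 2012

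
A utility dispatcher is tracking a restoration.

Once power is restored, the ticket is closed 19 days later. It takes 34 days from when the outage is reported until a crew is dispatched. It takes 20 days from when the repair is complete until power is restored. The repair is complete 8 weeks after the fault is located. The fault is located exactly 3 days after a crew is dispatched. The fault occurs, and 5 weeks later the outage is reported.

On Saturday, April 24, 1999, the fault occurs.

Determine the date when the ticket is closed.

Friday, October 8, 1999

The fault occurs: Apr 24, 1999.
The outage is reported: Apr 24, 1999 + 5 weeks = May 29, 1999.
A crew is dispatched: May 29, 1999 + 34 days = Jul 2, 1999.
The fault is located: Jul 2, 1999 + 3 days = Jul 5, 1999.
The repair is complete: Jul 5, 1999 + 8 weeks = Aug 30, 1999.
Power is restored: Aug 30, 1999 + 20 days = Sep 19, 1999.
The ticket is closed: Sep 19, 1999 + 19 days = Oct 8, 1999.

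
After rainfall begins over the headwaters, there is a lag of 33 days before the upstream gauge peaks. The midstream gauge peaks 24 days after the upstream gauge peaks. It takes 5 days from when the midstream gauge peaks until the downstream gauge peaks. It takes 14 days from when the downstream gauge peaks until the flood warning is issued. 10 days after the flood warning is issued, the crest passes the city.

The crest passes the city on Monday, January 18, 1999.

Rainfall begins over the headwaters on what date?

The crest passes the city: Jan 18, 1999.
The flood warning is issued: Jan 18, 1999 − 10 days = Jan 8, 1999.
The downstream gauge peaks: Jan 8, 1999 − 14 days = Dec 25, 1998.
The midstream gauge peaks: Dec 25, 1998 − 5 days = Dec 20, 1998.
The upstream gauge peaks: Dec 20, 1998 − 24 days = Nov 26, 1998.
Rainfall begins over the headwaters: Nov 26, 1998 − 33 days = Oct 24, 1998.

Saturday, October 24, 1998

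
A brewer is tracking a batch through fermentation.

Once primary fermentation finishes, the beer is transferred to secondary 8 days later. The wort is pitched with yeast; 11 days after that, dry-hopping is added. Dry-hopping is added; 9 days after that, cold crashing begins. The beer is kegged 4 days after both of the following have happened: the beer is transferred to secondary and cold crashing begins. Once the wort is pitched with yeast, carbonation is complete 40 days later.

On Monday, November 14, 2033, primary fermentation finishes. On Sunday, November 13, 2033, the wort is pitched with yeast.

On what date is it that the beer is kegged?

Primary fermentation finishes: Nov 14, 2033.
The beer is transferred to secondary: Nov 14, 2033 + 8 days = Nov 22, 2033.
The wort is pitched with yeast: Nov 13, 2033.
Dry-hopping is added: Nov 13, 2033 + 11 days = Nov 24, 2033.
Cold crashing begins: Nov 24, 2033 + 9 days = Dec 3, 2033.
Both prerequisites met — the beer is transferred to secondary (Nov 22, 2033), cold crashing begins (Dec 3, 2033); the later is Dec 3, 2033.
The beer is kegged: Dec 3, 2033 + 4 days = Dec 7, 2033.

Wednesday, December 7, 2033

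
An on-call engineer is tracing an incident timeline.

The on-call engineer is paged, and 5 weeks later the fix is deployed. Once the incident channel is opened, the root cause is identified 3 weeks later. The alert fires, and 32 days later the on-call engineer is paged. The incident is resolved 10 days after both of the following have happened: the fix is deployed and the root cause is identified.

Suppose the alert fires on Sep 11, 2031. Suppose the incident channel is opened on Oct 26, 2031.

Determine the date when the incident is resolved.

The alert fires: Sep 11, 2031.
The on-call engineer is paged: Sep 11, 2031 + 32 days = Oct 13, 2031.
The fix is deployed: Oct 13, 2031 + 5 weeks = Nov 17, 2031.
The incident channel is opened: Oct 26, 2031.
The root cause is identified: Oct 26, 2031 + 3 weeks = Nov 16, 2031.
Both prerequisites met — the fix is deployed (Nov 17, 2031), the root cause is identified (Nov 16, 2031); the later is Nov 17, 2031.
The incident is resolved: Nov 17, 2031 + 10 days = Nov 27, 2031.

Nov 27, 2031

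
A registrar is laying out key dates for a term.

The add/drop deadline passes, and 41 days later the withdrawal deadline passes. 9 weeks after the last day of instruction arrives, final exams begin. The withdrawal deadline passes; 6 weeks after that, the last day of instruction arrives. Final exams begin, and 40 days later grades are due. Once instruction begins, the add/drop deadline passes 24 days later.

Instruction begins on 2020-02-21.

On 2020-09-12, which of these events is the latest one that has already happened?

Final exams begin

Instruction begins: Feb 21, 2020.
The add/drop deadline passes: Feb 21, 2020 + 24 days = Mar 16, 2020.
The withdrawal deadline passes: Mar 16, 2020 + 41 days = Apr 26, 2020.
The last day of instruction arrives: Apr 26, 2020 + 6 weeks = Jun 7, 2020.
Final exams begin: Jun 7, 2020 + 9 weeks = Aug 9, 2020.
Grades are due: Aug 9, 2020 + 40 days = Sep 18, 2020.
Sep 12, 2020 falls between when final exams begin (Aug 9, 2020) and when grades are due (Sep 18, 2020).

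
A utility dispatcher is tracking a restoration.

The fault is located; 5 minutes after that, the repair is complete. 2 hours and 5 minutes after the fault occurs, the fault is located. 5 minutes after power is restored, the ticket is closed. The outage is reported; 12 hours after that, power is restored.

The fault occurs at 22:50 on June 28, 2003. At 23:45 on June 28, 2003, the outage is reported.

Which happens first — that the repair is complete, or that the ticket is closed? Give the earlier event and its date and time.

The fault occurs: 22:50 Jun 28, 2003.
The fault is located: 22:50 Jun 28, 2003 + 2h05m = 00:55 Jun 29, 2003.
The repair is complete: 00:55 Jun 29, 2003 + 5m = 01:00 Jun 29, 2003.
The outage is reported: 23:45 Jun 28, 2003.
Power is restored: 23:45 Jun 28, 2003 + 12h = 11:45 Jun 29, 2003.
The ticket is closed: 11:45 Jun 29, 2003 + 5m = 11:50 Jun 29, 2003.
Comparing: the repair is complete at 01:00 Jun 29, 2003 vs the ticket is closed at 11:50 Jun 29, 2003. Earlier: the repair is complete.

The repair is complete — 01:00 on June 29, 2003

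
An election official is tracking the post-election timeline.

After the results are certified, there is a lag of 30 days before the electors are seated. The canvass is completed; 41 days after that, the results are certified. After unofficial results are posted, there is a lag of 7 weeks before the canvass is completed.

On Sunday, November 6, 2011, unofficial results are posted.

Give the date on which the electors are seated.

Unofficial results are posted: Nov 6, 2011.
The canvass is completed: Nov 6, 2011 + 7 weeks = Dec 25, 2011.
The results are certified: Dec 25, 2011 + 41 days = Feb 4, 2012.
The electors are seated: Feb 4, 2012 + 30 days = Mar 5, 2012.

Monday, March 5, 2012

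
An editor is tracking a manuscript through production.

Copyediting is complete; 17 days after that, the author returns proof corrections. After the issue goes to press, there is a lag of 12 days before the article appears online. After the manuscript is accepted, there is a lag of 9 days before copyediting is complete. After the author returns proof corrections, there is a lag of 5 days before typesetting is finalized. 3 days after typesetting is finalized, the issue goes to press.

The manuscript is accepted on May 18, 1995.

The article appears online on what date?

The manuscript is accepted: May 18, 1995.
Copyediting is complete: May 18, 1995 + 9 days = May 27, 1995.
The author returns proof corrections: May 27, 1995 + 17 days = Jun 13, 1995.
Typesetting is finalized: Jun 13, 1995 + 5 days = Jun 18, 1995.
The issue goes to press: Jun 18, 1995 + 3 days = Jun 21, 1995.
The article appears online: Jun 21, 1995 + 12 days = Jul 3, 1995.

July 3, 1995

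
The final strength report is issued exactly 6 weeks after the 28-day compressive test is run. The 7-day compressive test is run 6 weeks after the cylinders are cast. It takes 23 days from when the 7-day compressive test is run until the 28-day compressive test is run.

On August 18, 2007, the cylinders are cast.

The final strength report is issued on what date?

December 3, 2007

The cylinders are cast: Aug 18, 2007.
The 7-day compressive test is run: Aug 18, 2007 + 6 weeks = Sep 29, 2007.
The 28-day compressive test is run: Sep 29, 2007 + 23 days = Oct 22, 2007.
The final strength report is issued: Oct 22, 2007 + 6 weeks = Dec 3, 2007.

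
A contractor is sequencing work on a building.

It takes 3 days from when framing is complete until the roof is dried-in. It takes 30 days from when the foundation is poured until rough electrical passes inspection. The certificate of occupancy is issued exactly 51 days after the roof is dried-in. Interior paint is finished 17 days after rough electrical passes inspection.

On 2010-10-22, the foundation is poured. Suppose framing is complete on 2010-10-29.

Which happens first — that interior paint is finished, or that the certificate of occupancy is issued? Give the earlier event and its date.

The foundation is poured: Oct 22, 2010.
Rough electrical passes inspection: Oct 22, 2010 + 30 days = Nov 21, 2010.
Interior paint is finished: Nov 21, 2010 + 17 days = Dec 8, 2010.
Framing is complete: Oct 29, 2010.
The roof is dried-in: Oct 29, 2010 + 3 days = Nov 1, 2010.
The certificate of occupancy is issued: Nov 1, 2010 + 51 days = Dec 22, 2010.
Comparing: interior paint is finished on Dec 8, 2010 vs the certificate of occupancy is issued on Dec 22, 2010. Earlier: interior paint is finished.

Interior paint is finished — 2010-12-08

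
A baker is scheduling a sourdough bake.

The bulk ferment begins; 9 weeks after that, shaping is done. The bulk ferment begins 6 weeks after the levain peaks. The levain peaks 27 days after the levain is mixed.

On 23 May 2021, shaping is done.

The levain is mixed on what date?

Shaping is done: May 23, 2021.
The bulk ferment begins: May 23, 2021 − 9 weeks = Mar 21, 2021.
The levain peaks: Mar 21, 2021 − 6 weeks = Feb 7, 2021.
The levain is mixed: Feb 7, 2021 − 27 days = Jan 11, 2021.

11 January 2021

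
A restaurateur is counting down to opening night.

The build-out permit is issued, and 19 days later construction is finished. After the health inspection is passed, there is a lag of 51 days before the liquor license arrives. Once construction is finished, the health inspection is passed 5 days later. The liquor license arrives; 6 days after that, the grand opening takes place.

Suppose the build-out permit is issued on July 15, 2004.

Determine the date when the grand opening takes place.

October 4, 2004

The build-out permit is issued: Jul 15, 2004.
Construction is finished: Jul 15, 2004 + 19 days = Aug 3, 2004.
The health inspection is passed: Aug 3, 2004 + 5 days = Aug 8, 2004.
The liquor license arrives: Aug 8, 2004 + 51 days = Sep 28, 2004.
The grand opening takes place: Sep 28, 2004 + 6 days = Oct 4, 2004.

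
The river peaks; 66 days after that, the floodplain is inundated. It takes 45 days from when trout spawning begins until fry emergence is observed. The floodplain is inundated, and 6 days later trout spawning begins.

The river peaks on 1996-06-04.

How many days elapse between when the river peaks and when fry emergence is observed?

117 days

Causal path: the river peaks → the floodplain is inundated → trout spawning begins → fry emergence is observed.
Total delay along the path: 66 + 6 + 45 = 117 days.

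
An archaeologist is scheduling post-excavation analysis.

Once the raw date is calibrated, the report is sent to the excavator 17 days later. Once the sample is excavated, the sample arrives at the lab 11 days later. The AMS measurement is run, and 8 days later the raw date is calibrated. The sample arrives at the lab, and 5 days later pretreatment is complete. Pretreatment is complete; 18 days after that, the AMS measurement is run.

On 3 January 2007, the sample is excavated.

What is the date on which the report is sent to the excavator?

3 March 2007

The sample is excavated: Jan 3, 2007.
The sample arrives at the lab: Jan 3, 2007 + 11 days = Jan 14, 2007.
Pretreatment is complete: Jan 14, 2007 + 5 days = Jan 19, 2007.
The AMS measurement is run: Jan 19, 2007 + 18 days = Feb 6, 2007.
The raw date is calibrated: Feb 6, 2007 + 8 days = Feb 14, 2007.
The report is sent to the excavator: Feb 14, 2007 + 17 days = Mar 3, 2007.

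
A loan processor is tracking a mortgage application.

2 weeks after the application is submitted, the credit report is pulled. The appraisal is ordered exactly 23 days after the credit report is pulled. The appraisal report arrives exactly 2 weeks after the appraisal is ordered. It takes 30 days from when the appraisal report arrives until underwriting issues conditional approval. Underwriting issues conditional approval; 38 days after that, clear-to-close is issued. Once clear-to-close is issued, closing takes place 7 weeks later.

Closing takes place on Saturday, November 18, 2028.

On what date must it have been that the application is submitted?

Saturday, June 3, 2028

Closing takes place: Nov 18, 2028.
Clear-to-close is issued: Nov 18, 2028 − 7 weeks = Sep 30, 2028.
Underwriting issues conditional approval: Sep 30, 2028 − 38 days = Aug 23, 2028.
The appraisal report arrives: Aug 23, 2028 − 30 days = Jul 24, 2028.
The appraisal is ordered: Jul 24, 2028 − 2 weeks = Jul 10, 2028.
The credit report is pulled: Jul 10, 2028 − 23 days = Jun 17, 2028.
The application is submitted: Jun 17, 2028 − 2 weeks = Jun 3, 2028.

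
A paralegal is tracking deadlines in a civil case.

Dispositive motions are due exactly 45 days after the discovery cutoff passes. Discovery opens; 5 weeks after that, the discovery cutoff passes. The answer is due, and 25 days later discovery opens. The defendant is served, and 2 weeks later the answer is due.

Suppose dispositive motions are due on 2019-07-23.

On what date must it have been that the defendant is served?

Dispositive motions are due: Jul 23, 2019.
The discovery cutoff passes: Jul 23, 2019 − 45 days = Jun 8, 2019.
Discovery opens: Jun 8, 2019 − 5 weeks = May 4, 2019.
The answer is due: May 4, 2019 − 25 days = Apr 9, 2019.
The defendant is served: Apr 9, 2019 − 2 weeks = Mar 26, 2019.

2019-03-26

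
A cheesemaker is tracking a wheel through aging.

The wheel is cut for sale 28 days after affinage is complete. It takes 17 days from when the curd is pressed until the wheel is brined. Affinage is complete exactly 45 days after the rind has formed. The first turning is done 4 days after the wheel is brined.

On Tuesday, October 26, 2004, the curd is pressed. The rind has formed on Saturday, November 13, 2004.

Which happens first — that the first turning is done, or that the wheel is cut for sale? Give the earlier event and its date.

The first turning is done — Tuesday, November 16, 2004

The curd is pressed: Oct 26, 2004.
The wheel is brined: Oct 26, 2004 + 17 days = Nov 12, 2004.
The first turning is done: Nov 12, 2004 + 4 days = Nov 16, 2004.
The rind has formed: Nov 13, 2004.
Affinage is complete: Nov 13, 2004 + 45 days = Dec 28, 2004.
The wheel is cut for sale: Dec 28, 2004 + 28 days = Jan 25, 2005.
Comparing: the first turning is done on Nov 16, 2004 vs the wheel is cut for sale on Jan 25, 2005. Earlier: the first turning is done.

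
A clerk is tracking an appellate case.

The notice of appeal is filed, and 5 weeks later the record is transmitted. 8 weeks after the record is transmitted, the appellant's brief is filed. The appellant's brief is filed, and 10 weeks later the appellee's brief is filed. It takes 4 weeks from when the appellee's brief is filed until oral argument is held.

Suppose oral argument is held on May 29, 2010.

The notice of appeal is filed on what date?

Oral argument is held: May 29, 2010.
The appellee's brief is filed: May 29, 2010 − 4 weeks = May 1, 2010.
The appellant's brief is filed: May 1, 2010 − 10 weeks = Feb 20, 2010.
The record is transmitted: Feb 20, 2010 − 8 weeks = Dec 26, 2009.
The notice of appeal is filed: Dec 26, 2009 − 5 weeks = Nov 21, 2009.

November 21, 2009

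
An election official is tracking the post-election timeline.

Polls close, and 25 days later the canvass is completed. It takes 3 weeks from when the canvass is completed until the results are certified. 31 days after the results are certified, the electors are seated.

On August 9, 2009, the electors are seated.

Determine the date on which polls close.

May 24, 2009

The electors are seated: Aug 9, 2009.
The results are certified: Aug 9, 2009 − 31 days = Jul 9, 2009.
The canvass is completed: Jul 9, 2009 − 3 weeks = Jun 18, 2009.
Polls close: Jun 18, 2009 − 25 days = May 24, 2009.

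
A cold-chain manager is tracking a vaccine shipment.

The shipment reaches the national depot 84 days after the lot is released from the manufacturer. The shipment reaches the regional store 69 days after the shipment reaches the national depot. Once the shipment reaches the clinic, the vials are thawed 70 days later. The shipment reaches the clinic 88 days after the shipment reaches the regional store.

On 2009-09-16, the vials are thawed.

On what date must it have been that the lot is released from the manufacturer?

The vials are thawed: Sep 16, 2009.
The shipment reaches the clinic: Sep 16, 2009 − 70 days = Jul 8, 2009.
The shipment reaches the regional store: Jul 8, 2009 − 88 days = Apr 11, 2009.
The shipment reaches the national depot: Apr 11, 2009 − 69 days = Feb 1, 2009.
The lot is released from the manufacturer: Feb 1, 2009 − 84 days = Nov 9, 2008.

2008-11-09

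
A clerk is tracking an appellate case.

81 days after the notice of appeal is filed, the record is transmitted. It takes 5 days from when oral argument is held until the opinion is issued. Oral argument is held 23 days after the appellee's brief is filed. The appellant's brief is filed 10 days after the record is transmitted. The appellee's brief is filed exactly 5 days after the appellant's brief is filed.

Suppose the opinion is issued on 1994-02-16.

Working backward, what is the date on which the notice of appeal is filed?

The opinion is issued: Feb 16, 1994.
Oral argument is held: Feb 16, 1994 − 5 days = Feb 11, 1994.
The appellee's brief is filed: Feb 11, 1994 − 23 days = Jan 19, 1994.
The appellant's brief is filed: Jan 19, 1994 − 5 days = Jan 14, 1994.
The record is transmitted: Jan 14, 1994 − 10 days = Jan 4, 1994.
The notice of appeal is filed: Jan 4, 1994 − 81 days = Oct 15, 1993.

1993-10-15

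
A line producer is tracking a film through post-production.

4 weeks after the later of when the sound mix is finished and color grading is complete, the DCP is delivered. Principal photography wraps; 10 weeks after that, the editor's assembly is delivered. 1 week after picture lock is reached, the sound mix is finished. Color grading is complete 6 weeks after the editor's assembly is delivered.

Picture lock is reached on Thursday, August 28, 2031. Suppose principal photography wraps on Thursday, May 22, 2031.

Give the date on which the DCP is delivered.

Picture lock is reached: Aug 28, 2031.
The sound mix is finished: Aug 28, 2031 + 1 week = Sep 4, 2031.
Principal photography wraps: May 22, 2031.
The editor's assembly is delivered: May 22, 2031 + 10 weeks = Jul 31, 2031.
Color grading is complete: Jul 31, 2031 + 6 weeks = Sep 11, 2031.
Both prerequisites met — the sound mix is finished (Sep 4, 2031), color grading is complete (Sep 11, 2031); the later is Sep 11, 2031.
The DCP is delivered: Sep 11, 2031 + 4 weeks = Oct 9, 2031.

Thursday, October 9, 2031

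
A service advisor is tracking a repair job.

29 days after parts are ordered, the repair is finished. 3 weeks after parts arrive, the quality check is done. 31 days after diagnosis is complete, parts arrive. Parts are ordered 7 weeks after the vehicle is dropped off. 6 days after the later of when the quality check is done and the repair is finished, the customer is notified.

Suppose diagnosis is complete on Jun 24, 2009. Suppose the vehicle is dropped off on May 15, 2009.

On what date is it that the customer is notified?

Aug 21, 2009

Diagnosis is complete: Jun 24, 2009.
Parts arrive: Jun 24, 2009 + 31 days = Jul 25, 2009.
The quality check is done: Jul 25, 2009 + 3 weeks = Aug 15, 2009.
The vehicle is dropped off: May 15, 2009.
Parts are ordered: May 15, 2009 + 7 weeks = Jul 3, 2009.
The repair is finished: Jul 3, 2009 + 29 days = Aug 1, 2009.
Both prerequisites met — the quality check is done (Aug 15, 2009), the repair is finished (Aug 1, 2009); the later is Aug 15, 2009.
The customer is notified: Aug 15, 2009 + 6 days = Aug 21, 2009.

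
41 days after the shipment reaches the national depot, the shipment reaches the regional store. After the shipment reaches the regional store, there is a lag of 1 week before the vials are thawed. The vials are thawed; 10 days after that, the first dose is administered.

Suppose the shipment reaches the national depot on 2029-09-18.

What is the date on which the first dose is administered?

2029-11-15

The shipment reaches the national depot: Sep 18, 2029.
The shipment reaches the regional store: Sep 18, 2029 + 41 days = Oct 29, 2029.
The vials are thawed: Oct 29, 2029 + 1 week = Nov 5, 2029.
The first dose is administered: Nov 5, 2029 + 10 days = Nov 15, 2029.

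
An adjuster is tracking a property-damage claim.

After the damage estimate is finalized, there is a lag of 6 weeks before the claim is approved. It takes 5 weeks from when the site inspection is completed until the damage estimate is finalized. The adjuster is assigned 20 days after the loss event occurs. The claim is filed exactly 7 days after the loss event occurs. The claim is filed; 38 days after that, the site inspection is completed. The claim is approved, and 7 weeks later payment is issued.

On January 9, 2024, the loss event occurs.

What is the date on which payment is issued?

June 28, 2024

The loss event occurs: Jan 9, 2024.
The claim is filed: Jan 9, 2024 + 7 days = Jan 16, 2024.
The site inspection is completed: Jan 16, 2024 + 38 days = Feb 23, 2024.
The damage estimate is finalized: Feb 23, 2024 + 5 weeks = Mar 29, 2024.
The claim is approved: Mar 29, 2024 + 6 weeks = May 10, 2024.
Payment is issued: May 10, 2024 + 7 weeks = Jun 28, 2024.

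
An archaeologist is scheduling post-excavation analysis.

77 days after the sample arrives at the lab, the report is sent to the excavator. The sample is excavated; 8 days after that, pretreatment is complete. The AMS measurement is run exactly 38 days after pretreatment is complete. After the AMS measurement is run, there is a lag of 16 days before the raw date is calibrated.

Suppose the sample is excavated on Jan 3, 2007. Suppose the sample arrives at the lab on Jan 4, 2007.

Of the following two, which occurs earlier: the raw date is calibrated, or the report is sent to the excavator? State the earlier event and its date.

The raw date is calibrated — Mar 6, 2007

The sample is excavated: Jan 3, 2007.
Pretreatment is complete: Jan 3, 2007 + 8 days = Jan 11, 2007.
The AMS measurement is run: Jan 11, 2007 + 38 days = Feb 18, 2007.
The raw date is calibrated: Feb 18, 2007 + 16 days = Mar 6, 2007.
The sample arrives at the lab: Jan 4, 2007.
The report is sent to the excavator: Jan 4, 2007 + 77 days = Mar 22, 2007.
Comparing: the raw date is calibrated on Mar 6, 2007 vs the report is sent to the excavator on Mar 22, 2007. Earlier: the raw date is calibrated.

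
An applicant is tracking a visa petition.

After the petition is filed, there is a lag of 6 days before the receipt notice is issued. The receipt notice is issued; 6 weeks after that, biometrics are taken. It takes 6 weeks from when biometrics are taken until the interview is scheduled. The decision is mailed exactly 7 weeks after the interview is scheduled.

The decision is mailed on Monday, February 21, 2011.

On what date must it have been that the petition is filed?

The decision is mailed: Feb 21, 2011.
The interview is scheduled: Feb 21, 2011 − 7 weeks = Jan 3, 2011.
Biometrics are taken: Jan 3, 2011 − 6 weeks = Nov 22, 2010.
The receipt notice is issued: Nov 22, 2010 − 6 weeks = Oct 11, 2010.
The petition is filed: Oct 11, 2010 − 6 days = Oct 5, 2010.

Tuesday, October 5, 2010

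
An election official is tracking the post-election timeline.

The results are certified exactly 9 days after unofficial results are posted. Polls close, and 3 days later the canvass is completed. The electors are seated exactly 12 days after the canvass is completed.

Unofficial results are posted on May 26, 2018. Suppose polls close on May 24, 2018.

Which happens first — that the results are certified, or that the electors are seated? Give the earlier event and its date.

Unofficial results are posted: May 26, 2018.
The results are certified: May 26, 2018 + 9 days = Jun 4, 2018.
Polls close: May 24, 2018.
The canvass is completed: May 24, 2018 + 3 days = May 27, 2018.
The electors are seated: May 27, 2018 + 12 days = Jun 8, 2018.
Comparing: the results are certified on Jun 4, 2018 vs the electors are seated on Jun 8, 2018. Earlier: the results are certified.

The results are certified — Jun 4, 2018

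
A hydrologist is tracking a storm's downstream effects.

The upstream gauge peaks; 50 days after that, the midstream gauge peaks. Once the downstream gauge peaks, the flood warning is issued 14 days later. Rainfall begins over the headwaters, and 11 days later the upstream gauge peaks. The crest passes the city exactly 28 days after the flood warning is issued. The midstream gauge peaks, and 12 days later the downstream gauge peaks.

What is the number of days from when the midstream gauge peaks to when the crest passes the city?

54 days

Causal path: the midstream gauge peaks → the downstream gauge peaks → the flood warning is issued → the crest passes the city.
Total delay along the path: 12 + 14 + 28 = 54 days.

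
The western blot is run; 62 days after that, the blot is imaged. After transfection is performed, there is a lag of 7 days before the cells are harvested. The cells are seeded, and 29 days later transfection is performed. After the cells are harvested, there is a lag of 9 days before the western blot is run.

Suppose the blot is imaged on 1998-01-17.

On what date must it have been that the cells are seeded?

The blot is imaged: Jan 17, 1998.
The western blot is run: Jan 17, 1998 − 62 days = Nov 16, 1997.
The cells are harvested: Nov 16, 1997 − 9 days = Nov 7, 1997.
Transfection is performed: Nov 7, 1997 − 7 days = Oct 31, 1997.
The cells are seeded: Oct 31, 1997 − 29 days = Oct 2, 1997.

1997-10-02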